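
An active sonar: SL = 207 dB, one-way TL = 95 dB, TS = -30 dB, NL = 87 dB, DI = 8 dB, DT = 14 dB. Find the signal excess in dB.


SE = SL - 2*TL + TS - NL + DI - DT = 207 - 2*95 + (-30) - 87 + 8 - 14 = -106

-106 dB


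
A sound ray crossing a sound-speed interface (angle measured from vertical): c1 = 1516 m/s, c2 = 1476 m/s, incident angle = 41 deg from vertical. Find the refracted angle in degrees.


39.7 deg


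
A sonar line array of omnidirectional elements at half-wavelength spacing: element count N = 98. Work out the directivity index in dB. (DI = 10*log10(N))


19.91 dB


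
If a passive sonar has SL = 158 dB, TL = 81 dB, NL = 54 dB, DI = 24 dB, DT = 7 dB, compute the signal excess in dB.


SE = SL - TL - NL + DI - DT = 158 - 81 - 54 + 24 - 7 = 40

40 dB


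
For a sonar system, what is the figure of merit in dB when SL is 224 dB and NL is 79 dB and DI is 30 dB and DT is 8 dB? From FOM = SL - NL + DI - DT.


FOM = SL - NL + DI - DT = 224 - 79 + 30 - 8 = 167

167 dB


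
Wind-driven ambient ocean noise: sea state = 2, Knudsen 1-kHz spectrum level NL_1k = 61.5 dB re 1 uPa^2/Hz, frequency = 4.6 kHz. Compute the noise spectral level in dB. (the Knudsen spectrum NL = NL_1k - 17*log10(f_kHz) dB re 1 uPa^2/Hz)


NL = NL_1k - 17*log10(f_kHz) = 61.5 - 17*log10(4.6) = 61.5 - (11.27) = 50.23

50.23 dB


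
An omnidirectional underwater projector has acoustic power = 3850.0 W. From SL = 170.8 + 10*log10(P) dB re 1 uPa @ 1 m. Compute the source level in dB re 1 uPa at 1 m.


SL = 170.8 + 10*log10(3850.0) = 170.8 + 35.85 = 206.65

206.65 dB


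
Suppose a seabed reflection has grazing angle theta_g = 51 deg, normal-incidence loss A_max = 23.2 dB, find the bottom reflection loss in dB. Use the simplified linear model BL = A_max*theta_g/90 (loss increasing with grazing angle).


BL = A_max * theta_g / 90 = 23.2 * 51 / 90 = 13.15

13.15 dB


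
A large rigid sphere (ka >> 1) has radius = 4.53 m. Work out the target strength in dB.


TS = 10*log10(4.53^2 / 4) = 10*log10(5.130225) = 7.1

7.1 dB


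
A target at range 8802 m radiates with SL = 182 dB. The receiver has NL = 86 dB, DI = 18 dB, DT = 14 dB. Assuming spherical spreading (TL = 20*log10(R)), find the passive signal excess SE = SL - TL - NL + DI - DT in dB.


21.11 dB


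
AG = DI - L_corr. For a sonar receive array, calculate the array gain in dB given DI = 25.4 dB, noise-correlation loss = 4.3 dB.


AG = DI - L_corr = 25.4 - 4.3 = 21.1

21.1 dB


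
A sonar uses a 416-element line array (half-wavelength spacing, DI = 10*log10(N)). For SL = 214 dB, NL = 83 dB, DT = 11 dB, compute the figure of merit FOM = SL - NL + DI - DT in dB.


Step 1: DI = 10*log10(416) = 26.19 dB
Step 2: FOM = SL - NL + DI - DT = 214 - 83 + 26.19 - 11 = 146.19

146.19 dB


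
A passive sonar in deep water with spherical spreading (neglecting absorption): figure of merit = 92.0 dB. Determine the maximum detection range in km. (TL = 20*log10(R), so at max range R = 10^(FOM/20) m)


39.81 km


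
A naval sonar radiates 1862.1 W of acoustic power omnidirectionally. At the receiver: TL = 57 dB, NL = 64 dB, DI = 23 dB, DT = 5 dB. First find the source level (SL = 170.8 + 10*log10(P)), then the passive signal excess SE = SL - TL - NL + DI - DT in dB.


Step 1: SL = 170.8 + 10*log10(1862.1) = 203.5 dB
Step 2: SE = SL - TL - NL + DI - DT = 203.5 - 57 - 64 + 23 - 5 = 100.5

100.5 dB


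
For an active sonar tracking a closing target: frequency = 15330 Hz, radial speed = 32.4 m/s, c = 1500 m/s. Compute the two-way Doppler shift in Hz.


fd = 2*f*v/c = 2 * 15330 * 32.4 / 1500 = 662.26

662.26 Hz


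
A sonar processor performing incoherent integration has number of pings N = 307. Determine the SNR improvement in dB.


12.44 dB


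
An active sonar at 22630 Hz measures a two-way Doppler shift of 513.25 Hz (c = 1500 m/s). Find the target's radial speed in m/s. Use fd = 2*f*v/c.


From fd = 2*f*v/c, v = c*fd/(2*f) = 1500 * 513.25 / (2*22630) = 17.01

17.01 m/s


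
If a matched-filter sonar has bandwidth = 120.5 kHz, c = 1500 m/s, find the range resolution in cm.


0.62 cm


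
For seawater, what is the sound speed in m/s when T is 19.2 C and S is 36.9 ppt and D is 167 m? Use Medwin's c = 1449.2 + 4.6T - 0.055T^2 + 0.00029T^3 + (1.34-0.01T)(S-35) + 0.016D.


c = 1449.2 + 4.6*19.2 - 0.055*19.2^2 + 0.00029*19.2^3 + (1.34 - 0.01*19.2)*(36.9 - 35) + 0.016*167 = 1524.15

1524.15 m/s


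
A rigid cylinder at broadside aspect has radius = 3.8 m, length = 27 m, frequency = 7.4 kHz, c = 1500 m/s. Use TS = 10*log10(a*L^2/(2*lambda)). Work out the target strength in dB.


38.35 dB


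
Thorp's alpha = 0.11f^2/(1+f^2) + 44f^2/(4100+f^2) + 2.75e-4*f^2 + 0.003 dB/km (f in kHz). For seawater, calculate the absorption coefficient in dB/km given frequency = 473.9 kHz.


f^2 = 224581.21
alpha = 0.11*224581.21/(1+224581.21) + 44*224581.21/(4100+224581.21) + 2.75e-4*224581.21 + 0.003 = 105.084

105.084 dB/km


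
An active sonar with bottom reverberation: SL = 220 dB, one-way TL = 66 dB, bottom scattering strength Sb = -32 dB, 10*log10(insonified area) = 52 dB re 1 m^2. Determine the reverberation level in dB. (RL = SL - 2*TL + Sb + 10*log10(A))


RL = SL - 2*TL + Sb + 10*log10(A) = 220 - 2*66 + (-32) + 52 = 108

108 dB


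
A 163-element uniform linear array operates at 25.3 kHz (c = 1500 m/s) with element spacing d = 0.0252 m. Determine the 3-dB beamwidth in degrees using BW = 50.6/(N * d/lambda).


Step 1: lambda = 1500/25300 = 0.05929 m
Step 2: d/lambda = 0.0252/0.05929 = 0.425
Step 3: BW = 50.6/(N * d/lambda) = 50.6/(163 * 0.425) = 0.73

0.73 deg


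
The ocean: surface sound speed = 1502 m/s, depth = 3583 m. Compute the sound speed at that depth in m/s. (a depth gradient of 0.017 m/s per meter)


c = 1502 + 0.017 * 3583 = 1562.911

1562.911 m/s


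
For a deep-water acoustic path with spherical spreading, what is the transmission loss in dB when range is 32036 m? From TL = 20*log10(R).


90.11 dB


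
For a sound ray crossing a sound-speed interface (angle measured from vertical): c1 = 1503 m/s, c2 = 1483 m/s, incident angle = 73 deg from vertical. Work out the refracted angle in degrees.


sin(theta2) = (c2/c1)*sin(theta1) = (1483/1503)*sin(73 deg) = 0.94358
theta2 = arcsin(0.94358) = 70.66

70.66 deg


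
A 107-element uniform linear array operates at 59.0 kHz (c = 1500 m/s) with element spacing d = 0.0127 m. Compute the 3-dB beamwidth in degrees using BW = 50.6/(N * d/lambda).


0.95 deg


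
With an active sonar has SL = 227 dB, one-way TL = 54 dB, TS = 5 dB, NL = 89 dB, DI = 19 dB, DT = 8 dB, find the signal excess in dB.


SE = SL - 2*TL + TS - NL + DI - DT = 227 - 2*54 + (5) - 89 + 19 - 8 = 46

46 dB


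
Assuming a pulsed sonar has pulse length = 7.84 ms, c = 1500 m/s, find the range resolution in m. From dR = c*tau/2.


dR = c*tau/2 = 1500 * 7.84e-3 / 2 = 5.88

5.88 m


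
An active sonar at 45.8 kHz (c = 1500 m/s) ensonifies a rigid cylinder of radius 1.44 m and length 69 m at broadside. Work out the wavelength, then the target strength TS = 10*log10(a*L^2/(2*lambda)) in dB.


Step 1: lambda = c/f = 1500/45800 = 0.03275 m
Step 2: TS = 10*log10(a*L^2/(2*lambda)) = 10*log10(1.44*69^2/(2*0.03275)) = 50.2

50.2 dB


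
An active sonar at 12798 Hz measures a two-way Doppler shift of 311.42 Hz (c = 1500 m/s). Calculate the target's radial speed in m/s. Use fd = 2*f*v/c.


From fd = 2*f*v/c, v = c*fd/(2*f) = 1500 * 311.42 / (2*12798) = 18.25

18.25 m/s


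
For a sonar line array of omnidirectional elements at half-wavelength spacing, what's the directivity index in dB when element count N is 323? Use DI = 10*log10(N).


DI = 10*log10(323) = 25.09

25.09 dB


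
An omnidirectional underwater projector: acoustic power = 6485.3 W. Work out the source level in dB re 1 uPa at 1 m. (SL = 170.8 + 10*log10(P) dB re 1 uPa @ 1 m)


SL = 170.8 + 10*log10(6485.3) = 170.8 + 38.12 = 208.92

208.92 dB


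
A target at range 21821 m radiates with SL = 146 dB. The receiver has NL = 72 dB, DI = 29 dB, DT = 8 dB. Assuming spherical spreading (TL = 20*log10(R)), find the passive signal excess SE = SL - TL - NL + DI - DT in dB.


8.22 dB


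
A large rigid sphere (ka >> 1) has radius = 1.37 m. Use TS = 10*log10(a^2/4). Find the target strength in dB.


-3.29 dB


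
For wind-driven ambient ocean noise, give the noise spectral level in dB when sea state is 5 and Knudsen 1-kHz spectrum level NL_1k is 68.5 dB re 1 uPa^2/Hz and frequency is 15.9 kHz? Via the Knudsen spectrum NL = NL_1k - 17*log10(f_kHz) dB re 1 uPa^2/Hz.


48.08 dB


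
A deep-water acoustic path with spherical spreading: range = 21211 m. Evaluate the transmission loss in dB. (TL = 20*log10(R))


TL = 20*log10(21211) = 86.53

86.53 dB


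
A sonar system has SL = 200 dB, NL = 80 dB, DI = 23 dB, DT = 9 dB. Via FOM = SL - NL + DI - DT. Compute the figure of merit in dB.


FOM = SL - NL + DI - DT = 200 - 80 + 23 - 9 = 134

134 dB


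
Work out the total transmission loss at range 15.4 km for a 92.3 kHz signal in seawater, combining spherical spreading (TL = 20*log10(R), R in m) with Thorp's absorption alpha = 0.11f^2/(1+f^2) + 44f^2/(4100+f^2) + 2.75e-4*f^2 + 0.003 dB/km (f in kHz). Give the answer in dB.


579.02 dB


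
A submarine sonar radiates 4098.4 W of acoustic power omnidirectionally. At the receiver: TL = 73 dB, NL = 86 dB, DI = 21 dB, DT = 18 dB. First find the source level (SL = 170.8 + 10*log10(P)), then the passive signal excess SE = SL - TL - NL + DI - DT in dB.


Step 1: SL = 170.8 + 10*log10(4098.4) = 206.93 dB
Step 2: SE = SL - TL - NL + DI - DT = 206.93 - 73 - 86 + 21 - 18 = 50.93

50.93 dB


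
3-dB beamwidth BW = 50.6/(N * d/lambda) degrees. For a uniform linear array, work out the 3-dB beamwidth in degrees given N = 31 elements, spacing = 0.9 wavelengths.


BW = 50.6 / (31 * 0.9) = 50.6 / 27.9 = 1.81

1.81 deg


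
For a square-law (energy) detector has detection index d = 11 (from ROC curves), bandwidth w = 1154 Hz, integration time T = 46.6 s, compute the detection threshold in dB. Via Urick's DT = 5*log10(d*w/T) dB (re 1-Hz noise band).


DT = 5*log10(d*w/T) = 5*log10(11 * 1154 / 46.6) = 5*log10(272.4) = 12.18

12.18 dB


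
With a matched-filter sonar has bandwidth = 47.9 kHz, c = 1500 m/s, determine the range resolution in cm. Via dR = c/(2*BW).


dR = c/(2*BW) = 1500 / (2 * 47.9e3) = 0.0157 m = 1.57 cm

1.57 cm


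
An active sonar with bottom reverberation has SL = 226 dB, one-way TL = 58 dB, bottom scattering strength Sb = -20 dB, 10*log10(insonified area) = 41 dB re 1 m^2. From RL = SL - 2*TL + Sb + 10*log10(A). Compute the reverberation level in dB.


RL = SL - 2*TL + Sb + 10*log10(A) = 226 - 2*58 + (-20) + 41 = 131

131 dB


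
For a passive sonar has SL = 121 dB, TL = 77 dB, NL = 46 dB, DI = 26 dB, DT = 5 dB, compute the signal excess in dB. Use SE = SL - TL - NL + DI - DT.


SE = SL - TL - NL + DI - DT = 121 - 77 - 46 + 26 - 5 = 19

19 dB


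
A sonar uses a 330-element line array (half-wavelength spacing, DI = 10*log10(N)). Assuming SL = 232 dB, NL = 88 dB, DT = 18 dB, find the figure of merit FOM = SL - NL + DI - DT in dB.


Step 1: DI = 10*log10(330) = 25.19 dB
Step 2: FOM = SL - NL + DI - DT = 232 - 88 + 25.19 - 18 = 151.19

151.19 dB


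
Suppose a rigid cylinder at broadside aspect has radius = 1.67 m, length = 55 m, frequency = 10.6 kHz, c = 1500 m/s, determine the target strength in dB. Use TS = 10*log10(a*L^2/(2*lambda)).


lambda = 1500/10600 = 0.14151 m
TS = 10*log10(1.67*55^2/(2*0.14151)) = 42.52

42.52 dB


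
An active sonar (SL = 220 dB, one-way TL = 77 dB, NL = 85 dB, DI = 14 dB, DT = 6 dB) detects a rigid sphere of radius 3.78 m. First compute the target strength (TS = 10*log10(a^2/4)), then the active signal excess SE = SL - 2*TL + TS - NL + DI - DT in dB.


Step 1: TS = 10*log10(3.78^2/4) = 5.53 dB
Step 2: SE = SL - 2*TL + TS - NL + DI - DT = 220 - 2*77 + (5.53) - 85 + 14 - 6 = -5.47

-5.47 dB


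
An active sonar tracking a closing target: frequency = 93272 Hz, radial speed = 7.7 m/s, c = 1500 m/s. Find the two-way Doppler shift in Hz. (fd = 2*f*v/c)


957.59 Hz


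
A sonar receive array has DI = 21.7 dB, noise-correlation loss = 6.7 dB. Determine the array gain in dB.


15.0 dB


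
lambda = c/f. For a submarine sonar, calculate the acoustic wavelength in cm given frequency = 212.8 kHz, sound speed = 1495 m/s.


lambda = c/f = 1495 / 212800 = 0.007 m = 0.7 cm

0.7 cm


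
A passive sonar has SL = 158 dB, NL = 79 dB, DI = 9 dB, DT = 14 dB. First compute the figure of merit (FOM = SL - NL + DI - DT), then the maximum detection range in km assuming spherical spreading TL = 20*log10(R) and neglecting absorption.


Step 1: FOM = SL - NL + DI - DT = 158 - 79 + 9 - 14 = 74 dB
Step 2: at max range FOM = TL = 20*log10(R), so R = 10^(74/20) = 5011.87 m = 5.01 km

5.01 km


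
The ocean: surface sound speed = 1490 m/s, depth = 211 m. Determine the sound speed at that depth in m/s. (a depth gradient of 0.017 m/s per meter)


c = 1490 + 0.017 * 211 = 1493.587

1493.587 m/s


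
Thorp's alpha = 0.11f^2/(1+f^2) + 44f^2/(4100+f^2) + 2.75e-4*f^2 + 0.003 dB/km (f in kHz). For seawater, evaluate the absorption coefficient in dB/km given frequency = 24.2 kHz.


f^2 = 585.64
alpha = 0.11*585.64/(1+585.64) + 44*585.64/(4100+585.64) + 2.75e-4*585.64 + 0.003 = 5.773

5.773 dB/km


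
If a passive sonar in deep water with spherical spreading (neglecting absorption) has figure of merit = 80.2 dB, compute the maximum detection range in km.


At max range FOM = TL, so 20*log10(R) = 80.2
R = 10^(80.2/20) = 10232.93 m = 10.23 km

10.23 km


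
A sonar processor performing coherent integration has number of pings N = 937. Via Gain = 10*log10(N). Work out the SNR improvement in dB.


Gain = 10*log10(937) = 29.72

29.72 dB


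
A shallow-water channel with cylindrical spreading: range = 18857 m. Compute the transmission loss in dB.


42.75 dB


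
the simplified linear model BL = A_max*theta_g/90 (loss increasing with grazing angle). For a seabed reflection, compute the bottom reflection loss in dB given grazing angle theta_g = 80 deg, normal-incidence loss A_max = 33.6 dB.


29.87 dB


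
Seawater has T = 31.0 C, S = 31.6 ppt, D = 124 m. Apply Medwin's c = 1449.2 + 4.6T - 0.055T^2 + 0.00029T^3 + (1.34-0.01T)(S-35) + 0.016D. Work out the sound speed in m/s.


1546.07 m/s


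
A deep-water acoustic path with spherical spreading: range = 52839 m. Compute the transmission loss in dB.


94.46 dB


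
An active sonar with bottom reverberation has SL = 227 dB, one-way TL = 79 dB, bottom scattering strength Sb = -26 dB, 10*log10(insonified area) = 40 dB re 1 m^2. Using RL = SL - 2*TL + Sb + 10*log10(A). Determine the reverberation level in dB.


83 dB


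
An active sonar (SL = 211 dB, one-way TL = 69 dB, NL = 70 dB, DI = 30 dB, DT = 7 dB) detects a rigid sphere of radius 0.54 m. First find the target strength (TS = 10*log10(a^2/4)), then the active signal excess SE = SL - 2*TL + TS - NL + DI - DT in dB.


Step 1: TS = 10*log10(0.54^2/4) = -11.37 dB
Step 2: SE = SL - 2*TL + TS - NL + DI - DT = 211 - 2*69 + (-11.37) - 70 + 30 - 7 = 14.63

14.63 dB


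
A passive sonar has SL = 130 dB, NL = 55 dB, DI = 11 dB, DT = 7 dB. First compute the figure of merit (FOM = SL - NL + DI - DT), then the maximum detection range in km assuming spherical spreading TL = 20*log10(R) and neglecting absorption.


Step 1: FOM = SL - NL + DI - DT = 130 - 55 + 11 - 7 = 79 dB
Step 2: at max range FOM = TL = 20*log10(R), so R = 10^(79/20) = 8912.51 m = 8.91 km

8.91 km


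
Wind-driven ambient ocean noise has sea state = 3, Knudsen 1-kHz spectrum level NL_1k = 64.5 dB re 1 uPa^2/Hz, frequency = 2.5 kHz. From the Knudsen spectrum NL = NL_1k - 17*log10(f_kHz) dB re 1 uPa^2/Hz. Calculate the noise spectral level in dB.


57.74 dB


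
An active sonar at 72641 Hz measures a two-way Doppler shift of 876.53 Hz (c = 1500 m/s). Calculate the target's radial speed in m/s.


From fd = 2*f*v/c, v = c*fd/(2*f) = 1500 * 876.53 / (2*72641) = 9.05

9.05 m/s


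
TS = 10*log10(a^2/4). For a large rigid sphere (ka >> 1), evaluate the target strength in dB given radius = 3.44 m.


TS = 10*log10(3.44^2 / 4) = 10*log10(2.9584) = 4.71

4.71 dB


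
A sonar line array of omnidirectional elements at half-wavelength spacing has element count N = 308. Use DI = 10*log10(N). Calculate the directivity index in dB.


24.89 dB


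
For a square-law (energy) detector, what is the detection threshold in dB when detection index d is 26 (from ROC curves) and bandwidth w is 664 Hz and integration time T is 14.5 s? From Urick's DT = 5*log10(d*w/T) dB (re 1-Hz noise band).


DT = 5*log10(d*w/T) = 5*log10(26 * 664 / 14.5) = 5*log10(1190.62) = 15.38

15.38 dB


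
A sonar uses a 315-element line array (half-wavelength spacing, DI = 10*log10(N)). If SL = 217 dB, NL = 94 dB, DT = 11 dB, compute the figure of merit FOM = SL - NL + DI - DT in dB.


Step 1: DI = 10*log10(315) = 24.98 dB
Step 2: FOM = SL - NL + DI - DT = 217 - 94 + 24.98 - 11 = 136.98

136.98 dB


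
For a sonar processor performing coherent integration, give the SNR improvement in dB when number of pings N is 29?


Gain = 10*log10(29) = 14.62

14.62 dB


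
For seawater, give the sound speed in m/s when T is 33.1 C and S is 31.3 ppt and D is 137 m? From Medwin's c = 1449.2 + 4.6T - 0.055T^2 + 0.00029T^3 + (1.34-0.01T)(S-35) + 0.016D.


c = 1449.2 + 4.6*33.1 - 0.055*33.1^2 + 0.00029*33.1^3 + (1.34 - 0.01*33.1)*(31.3 - 35) + 0.016*137 = 1550.18

1550.18 m/s


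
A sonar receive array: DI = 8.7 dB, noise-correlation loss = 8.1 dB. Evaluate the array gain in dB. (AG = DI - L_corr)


AG = DI - L_corr = 8.7 - 8.1 = 0.6

0.6 dB


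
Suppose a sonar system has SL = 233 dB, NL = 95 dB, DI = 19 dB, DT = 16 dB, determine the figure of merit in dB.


FOM = SL - NL + DI - DT = 233 - 95 + 19 - 16 = 141

141 dB


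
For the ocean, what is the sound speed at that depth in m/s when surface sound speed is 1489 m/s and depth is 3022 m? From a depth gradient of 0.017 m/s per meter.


1540.374 m/s


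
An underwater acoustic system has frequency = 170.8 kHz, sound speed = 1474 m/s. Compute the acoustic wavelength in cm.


lambda = c/f = 1474 / 170800 = 0.0086 m = 0.86 cm

0.86 cm


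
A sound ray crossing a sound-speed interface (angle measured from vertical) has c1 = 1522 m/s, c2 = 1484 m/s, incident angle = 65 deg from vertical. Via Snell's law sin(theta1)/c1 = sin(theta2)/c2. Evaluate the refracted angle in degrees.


62.09 deg


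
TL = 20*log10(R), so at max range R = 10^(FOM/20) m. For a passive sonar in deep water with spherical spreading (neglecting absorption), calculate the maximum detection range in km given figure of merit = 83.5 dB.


At max range FOM = TL, so 20*log10(R) = 83.5
R = 10^(83.5/20) = 14962.36 m = 14.96 km

14.96 km


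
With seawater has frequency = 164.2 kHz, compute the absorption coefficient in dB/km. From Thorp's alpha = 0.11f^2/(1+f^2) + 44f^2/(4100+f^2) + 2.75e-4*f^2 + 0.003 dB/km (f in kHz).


f^2 = 26961.64
alpha = 0.11*26961.64/(1+26961.64) + 44*26961.64/(4100+26961.64) + 2.75e-4*26961.64 + 0.003 = 45.72

45.72 dB/km


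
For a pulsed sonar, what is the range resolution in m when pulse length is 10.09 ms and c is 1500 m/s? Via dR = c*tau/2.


dR = c*tau/2 = 1500 * 10.09e-3 / 2 = 7.5675

7.5675 m


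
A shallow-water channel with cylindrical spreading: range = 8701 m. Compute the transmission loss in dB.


TL = 10*log10(8701) = 39.4

39.4 dB


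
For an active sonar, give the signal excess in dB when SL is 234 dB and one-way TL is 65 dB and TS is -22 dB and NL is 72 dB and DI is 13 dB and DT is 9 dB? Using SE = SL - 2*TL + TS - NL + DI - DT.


SE = SL - 2*TL + TS - NL + DI - DT = 234 - 2*65 + (-22) - 72 + 13 - 9 = 14

14 dB


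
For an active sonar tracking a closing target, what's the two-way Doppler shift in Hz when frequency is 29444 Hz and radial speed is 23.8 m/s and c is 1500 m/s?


934.36 Hz


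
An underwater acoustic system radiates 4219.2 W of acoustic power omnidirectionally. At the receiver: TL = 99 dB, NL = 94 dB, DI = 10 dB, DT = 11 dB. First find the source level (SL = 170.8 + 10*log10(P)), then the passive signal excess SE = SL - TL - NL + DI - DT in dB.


Step 1: SL = 170.8 + 10*log10(4219.2) = 207.05 dB
Step 2: SE = SL - TL - NL + DI - DT = 207.05 - 99 - 94 + 10 - 11 = 13.05

13.05 dB


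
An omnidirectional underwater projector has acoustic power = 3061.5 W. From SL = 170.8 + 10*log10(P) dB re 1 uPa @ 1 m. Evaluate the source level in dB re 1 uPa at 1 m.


205.66 dB


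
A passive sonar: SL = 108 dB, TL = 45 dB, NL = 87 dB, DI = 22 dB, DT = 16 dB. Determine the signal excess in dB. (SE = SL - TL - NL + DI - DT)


-18 dB


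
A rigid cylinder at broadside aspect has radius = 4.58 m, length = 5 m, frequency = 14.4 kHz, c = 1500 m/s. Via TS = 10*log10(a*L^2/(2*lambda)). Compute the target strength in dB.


27.4 dB


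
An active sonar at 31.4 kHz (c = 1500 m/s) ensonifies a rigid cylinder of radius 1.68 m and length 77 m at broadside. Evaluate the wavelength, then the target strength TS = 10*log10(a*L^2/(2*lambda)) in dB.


Step 1: lambda = c/f = 1500/31400 = 0.04777 m
Step 2: TS = 10*log10(a*L^2/(2*lambda)) = 10*log10(1.68*77^2/(2*0.04777)) = 50.18

50.18 dB


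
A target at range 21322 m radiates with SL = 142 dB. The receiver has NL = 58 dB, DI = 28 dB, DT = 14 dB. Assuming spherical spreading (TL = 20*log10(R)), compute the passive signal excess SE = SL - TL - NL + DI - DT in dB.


Step 1: TL = 20*log10(21322) = 86.58 dB
Step 2: SE = 142 - 86.58 - 58 + 28 - 14 = 11.42

11.42 dB


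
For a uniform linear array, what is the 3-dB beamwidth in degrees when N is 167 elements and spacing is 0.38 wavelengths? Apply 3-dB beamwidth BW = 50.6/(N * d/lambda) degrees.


0.8 deg


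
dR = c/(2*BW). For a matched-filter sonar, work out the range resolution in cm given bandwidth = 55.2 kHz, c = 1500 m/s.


dR = c/(2*BW) = 1500 / (2 * 55.2e3) = 0.0136 m = 1.36 cm

1.36 cm


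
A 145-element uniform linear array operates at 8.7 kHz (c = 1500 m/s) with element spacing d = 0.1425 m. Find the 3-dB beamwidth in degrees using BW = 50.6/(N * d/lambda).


Step 1: lambda = 1500/8700 = 0.17241 m
Step 2: d/lambda = 0.1425/0.17241 = 0.8265
Step 3: BW = 50.6/(N * d/lambda) = 50.6/(145 * 0.8265) = 0.42

0.42 deg


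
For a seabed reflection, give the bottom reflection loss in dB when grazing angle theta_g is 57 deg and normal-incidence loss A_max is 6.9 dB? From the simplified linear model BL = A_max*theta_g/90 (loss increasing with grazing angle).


4.37 dB


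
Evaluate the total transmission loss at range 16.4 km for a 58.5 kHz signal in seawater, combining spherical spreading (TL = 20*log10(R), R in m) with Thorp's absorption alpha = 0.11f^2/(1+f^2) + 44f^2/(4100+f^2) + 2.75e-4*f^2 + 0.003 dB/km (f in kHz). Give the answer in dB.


Step 1 (Thorp): alpha = 0.11*3422.25/(1+3422.25) + 44*3422.25/(4100+3422.25) + 2.75e-4*3422.25 + 0.003 = 21.0719 dB/km
Step 2: TL_spread = 20*log10(16400) = 84.3 dB
Step 3: TL_abs = alpha*R = 21.0719 * 16.4 = 345.58 dB
Step 4: TL_total = 84.3 + 345.58 = 429.88

429.88 dB


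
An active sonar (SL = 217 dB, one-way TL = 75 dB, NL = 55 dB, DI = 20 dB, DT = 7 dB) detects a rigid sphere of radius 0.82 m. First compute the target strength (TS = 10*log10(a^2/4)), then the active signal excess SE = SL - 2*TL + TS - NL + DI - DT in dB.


Step 1: TS = 10*log10(0.82^2/4) = -7.74 dB
Step 2: SE = SL - 2*TL + TS - NL + DI - DT = 217 - 2*75 + (-7.74) - 55 + 20 - 7 = 17.26

17.26 dB


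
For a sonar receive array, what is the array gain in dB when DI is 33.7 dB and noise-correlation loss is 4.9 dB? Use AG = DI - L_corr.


AG = DI - L_corr = 33.7 - 4.9 = 28.8

28.8 dB


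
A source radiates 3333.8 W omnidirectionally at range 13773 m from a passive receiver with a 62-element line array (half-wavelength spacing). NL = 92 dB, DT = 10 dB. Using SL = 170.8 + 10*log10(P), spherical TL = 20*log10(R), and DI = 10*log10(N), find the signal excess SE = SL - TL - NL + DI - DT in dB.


Step 1: SL = 170.8 + 10*log10(3333.8) = 206.03 dB
Step 2: TL = 20*log10(13773) = 82.78 dB
Step 3: DI = 10*log10(62) = 17.92 dB
Step 4: SE = SL - TL - NL + DI - DT = 206.03 - 82.78 - 92 + 17.92 - 10 = 39.17

39.17 dB


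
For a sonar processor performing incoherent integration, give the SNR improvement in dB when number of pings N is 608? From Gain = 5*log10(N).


Gain = 5*log10(608) = 13.92

13.92 dB


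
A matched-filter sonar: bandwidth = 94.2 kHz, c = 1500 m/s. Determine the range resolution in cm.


0.8 cm


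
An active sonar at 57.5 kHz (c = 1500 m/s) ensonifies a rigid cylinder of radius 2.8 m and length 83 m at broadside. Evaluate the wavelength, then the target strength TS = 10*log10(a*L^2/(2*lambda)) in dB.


Step 1: lambda = c/f = 1500/57500 = 0.02609 m
Step 2: TS = 10*log10(a*L^2/(2*lambda)) = 10*log10(2.8*83^2/(2*0.02609)) = 55.68

55.68 dB


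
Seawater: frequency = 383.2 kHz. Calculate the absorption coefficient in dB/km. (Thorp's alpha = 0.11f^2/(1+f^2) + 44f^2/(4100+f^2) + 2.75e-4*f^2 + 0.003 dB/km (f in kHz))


83.299 dB/km


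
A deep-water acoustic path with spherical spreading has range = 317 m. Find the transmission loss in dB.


TL = 20*log10(317) = 50.02

50.02 dB


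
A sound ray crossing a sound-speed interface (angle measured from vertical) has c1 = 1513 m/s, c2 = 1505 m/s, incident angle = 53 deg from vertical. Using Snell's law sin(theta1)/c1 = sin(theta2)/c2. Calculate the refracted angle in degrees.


sin(theta2) = (c2/c1)*sin(theta1) = (1505/1513)*sin(53 deg) = 0.79441
theta2 = arcsin(0.79441) = 52.6

52.6 deg


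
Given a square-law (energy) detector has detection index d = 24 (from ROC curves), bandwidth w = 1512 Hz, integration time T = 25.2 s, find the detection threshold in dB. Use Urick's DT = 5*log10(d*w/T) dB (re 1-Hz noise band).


DT = 5*log10(d*w/T) = 5*log10(24 * 1512 / 25.2) = 5*log10(1440.0) = 15.79

15.79 dB


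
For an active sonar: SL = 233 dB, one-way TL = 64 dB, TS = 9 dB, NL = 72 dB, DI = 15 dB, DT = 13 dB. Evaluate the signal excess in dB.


44 dB


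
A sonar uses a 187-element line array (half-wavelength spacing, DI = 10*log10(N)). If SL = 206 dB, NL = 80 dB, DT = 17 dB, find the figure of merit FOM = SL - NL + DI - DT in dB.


Step 1: DI = 10*log10(187) = 22.72 dB
Step 2: FOM = SL - NL + DI - DT = 206 - 80 + 22.72 - 17 = 131.72

131.72 dB


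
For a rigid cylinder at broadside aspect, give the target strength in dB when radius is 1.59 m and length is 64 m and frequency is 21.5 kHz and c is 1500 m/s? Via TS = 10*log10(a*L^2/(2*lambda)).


46.69 dB


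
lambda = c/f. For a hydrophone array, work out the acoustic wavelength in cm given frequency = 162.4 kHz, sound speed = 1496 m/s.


0.92 cm


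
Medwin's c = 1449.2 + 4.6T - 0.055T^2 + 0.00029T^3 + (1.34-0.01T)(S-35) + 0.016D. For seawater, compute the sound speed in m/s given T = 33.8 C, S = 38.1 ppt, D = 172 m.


c = 1449.2 + 4.6*33.8 - 0.055*33.8^2 + 0.00029*33.8^3 + (1.34 - 0.01*33.8)*(38.1 - 35) + 0.016*172 = 1558.9

1558.9 m/s


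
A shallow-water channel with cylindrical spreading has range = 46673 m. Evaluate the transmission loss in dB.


TL = 10*log10(46673) = 46.69

46.69 dB


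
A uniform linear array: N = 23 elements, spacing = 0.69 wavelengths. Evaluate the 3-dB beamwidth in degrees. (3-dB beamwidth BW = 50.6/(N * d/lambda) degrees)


3.19 deg


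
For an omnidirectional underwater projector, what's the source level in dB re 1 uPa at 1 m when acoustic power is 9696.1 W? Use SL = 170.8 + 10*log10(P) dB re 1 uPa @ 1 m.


SL = 170.8 + 10*log10(9696.1) = 170.8 + 39.87 = 210.67

210.67 dB


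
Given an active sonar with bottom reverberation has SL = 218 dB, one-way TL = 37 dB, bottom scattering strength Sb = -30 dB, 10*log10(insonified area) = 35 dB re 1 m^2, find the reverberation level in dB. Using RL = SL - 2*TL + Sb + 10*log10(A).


149 dB


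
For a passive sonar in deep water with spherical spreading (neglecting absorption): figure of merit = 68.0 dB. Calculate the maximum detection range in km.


At max range FOM = TL, so 20*log10(R) = 68.0
R = 10^(68.0/20) = 2511.89 m = 2.51 km

2.51 km


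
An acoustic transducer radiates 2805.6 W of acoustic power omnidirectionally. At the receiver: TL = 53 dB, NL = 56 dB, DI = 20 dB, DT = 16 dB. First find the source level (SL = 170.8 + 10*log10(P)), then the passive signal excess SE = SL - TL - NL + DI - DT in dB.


Step 1: SL = 170.8 + 10*log10(2805.6) = 205.28 dB
Step 2: SE = SL - TL - NL + DI - DT = 205.28 - 53 - 56 + 20 - 16 = 100.28

100.28 dB


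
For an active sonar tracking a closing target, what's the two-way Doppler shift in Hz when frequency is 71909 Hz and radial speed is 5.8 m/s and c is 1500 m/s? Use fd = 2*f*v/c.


fd = 2*f*v/c = 2 * 71909 * 5.8 / 1500 = 556.1

556.1 Hz


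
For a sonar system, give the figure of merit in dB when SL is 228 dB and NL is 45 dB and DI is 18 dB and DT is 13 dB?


FOM = SL - NL + DI - DT = 228 - 45 + 18 - 13 = 188

188 dB


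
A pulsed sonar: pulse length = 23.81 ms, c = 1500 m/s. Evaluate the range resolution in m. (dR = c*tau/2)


dR = c*tau/2 = 1500 * 23.81e-3 / 2 = 17.8575

17.8575 m


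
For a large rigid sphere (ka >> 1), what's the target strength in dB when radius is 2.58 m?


2.21 dB


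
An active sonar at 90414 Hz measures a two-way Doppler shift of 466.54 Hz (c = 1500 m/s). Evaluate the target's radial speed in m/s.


3.87 m/s


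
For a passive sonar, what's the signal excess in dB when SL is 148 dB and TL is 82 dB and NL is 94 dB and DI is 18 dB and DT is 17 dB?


SE = SL - TL - NL + DI - DT = 148 - 82 - 94 + 18 - 17 = -27

-27 dB


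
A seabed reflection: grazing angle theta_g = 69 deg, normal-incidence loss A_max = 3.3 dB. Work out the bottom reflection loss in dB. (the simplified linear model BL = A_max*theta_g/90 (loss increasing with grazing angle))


BL = A_max * theta_g / 90 = 3.3 * 69 / 90 = 2.53

2.53 dB


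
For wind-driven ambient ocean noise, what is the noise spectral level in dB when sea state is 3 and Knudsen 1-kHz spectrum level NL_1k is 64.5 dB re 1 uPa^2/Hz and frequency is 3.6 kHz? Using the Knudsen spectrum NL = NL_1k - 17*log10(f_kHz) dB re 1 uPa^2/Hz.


55.04 dB


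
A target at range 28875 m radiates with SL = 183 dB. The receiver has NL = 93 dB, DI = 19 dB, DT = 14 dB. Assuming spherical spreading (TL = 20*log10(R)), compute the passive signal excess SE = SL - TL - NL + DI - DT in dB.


Step 1: TL = 20*log10(28875) = 89.21 dB
Step 2: SE = 183 - 89.21 - 93 + 19 - 14 = 5.79

5.79 dB


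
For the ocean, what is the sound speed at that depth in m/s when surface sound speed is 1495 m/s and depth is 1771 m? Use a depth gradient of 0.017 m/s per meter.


1525.107 m/s


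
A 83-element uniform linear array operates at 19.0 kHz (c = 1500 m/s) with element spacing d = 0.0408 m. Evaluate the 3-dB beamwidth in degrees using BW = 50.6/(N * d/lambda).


Step 1: lambda = 1500/19000 = 0.07895 m
Step 2: d/lambda = 0.0408/0.07895 = 0.5168
Step 3: BW = 50.6/(N * d/lambda) = 50.6/(83 * 0.5168) = 1.18

1.18 deg


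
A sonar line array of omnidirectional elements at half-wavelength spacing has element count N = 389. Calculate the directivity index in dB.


DI = 10*log10(389) = 25.9

25.9 dB


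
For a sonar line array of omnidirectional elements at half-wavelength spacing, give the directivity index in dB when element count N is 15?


DI = 10*log10(15) = 11.76

11.76 dB


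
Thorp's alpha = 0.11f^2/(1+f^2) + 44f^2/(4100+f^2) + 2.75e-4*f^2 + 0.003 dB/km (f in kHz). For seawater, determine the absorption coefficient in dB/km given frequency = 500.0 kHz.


f^2 = 250000.0
alpha = 0.11*250000.0/(1+250000.0) + 44*250000.0/(4100+250000.0) + 2.75e-4*250000.0 + 0.003 = 112.153

112.153 dB/km


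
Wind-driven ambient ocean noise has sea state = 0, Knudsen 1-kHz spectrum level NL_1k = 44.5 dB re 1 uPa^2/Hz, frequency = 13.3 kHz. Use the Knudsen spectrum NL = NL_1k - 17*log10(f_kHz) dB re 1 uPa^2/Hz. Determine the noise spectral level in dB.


25.39 dB


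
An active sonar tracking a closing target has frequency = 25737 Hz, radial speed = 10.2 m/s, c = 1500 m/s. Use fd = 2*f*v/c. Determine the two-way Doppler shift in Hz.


fd = 2*f*v/c = 2 * 25737 * 10.2 / 1500 = 350.02

350.02 Hz


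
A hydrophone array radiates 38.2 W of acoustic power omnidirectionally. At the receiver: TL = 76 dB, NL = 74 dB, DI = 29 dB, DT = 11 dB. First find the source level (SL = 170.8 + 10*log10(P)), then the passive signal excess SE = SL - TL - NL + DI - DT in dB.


Step 1: SL = 170.8 + 10*log10(38.2) = 186.62 dB
Step 2: SE = SL - TL - NL + DI - DT = 186.62 - 76 - 74 + 29 - 11 = 54.62

54.62 dB


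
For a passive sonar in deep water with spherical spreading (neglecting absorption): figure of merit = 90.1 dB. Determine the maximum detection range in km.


At max range FOM = TL, so 20*log10(R) = 90.1
R = 10^(90.1/20) = 31988.95 m = 31.99 km

31.99 km


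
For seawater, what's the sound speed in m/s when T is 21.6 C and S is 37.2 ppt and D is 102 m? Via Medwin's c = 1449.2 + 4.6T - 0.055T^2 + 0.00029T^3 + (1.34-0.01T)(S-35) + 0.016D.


1529.93 m/s


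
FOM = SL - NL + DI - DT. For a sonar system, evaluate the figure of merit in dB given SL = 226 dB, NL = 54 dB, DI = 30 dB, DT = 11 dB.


191 dB


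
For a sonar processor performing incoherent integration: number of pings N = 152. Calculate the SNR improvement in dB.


Gain = 5*log10(152) = 10.91

10.91 dB


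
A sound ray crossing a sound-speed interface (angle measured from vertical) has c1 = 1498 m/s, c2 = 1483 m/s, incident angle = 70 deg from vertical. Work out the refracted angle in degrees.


sin(theta2) = (c2/c1)*sin(theta1) = (1483/1498)*sin(70 deg) = 0.93028
theta2 = arcsin(0.93028) = 68.48

68.48 deg


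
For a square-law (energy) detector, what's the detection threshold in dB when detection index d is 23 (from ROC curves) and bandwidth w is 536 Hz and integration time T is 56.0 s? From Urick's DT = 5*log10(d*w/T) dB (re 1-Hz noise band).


11.71 dB


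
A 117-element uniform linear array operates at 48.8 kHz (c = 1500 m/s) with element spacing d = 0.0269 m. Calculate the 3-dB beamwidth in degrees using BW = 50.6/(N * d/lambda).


Step 1: lambda = 1500/48800 = 0.03074 m
Step 2: d/lambda = 0.0269/0.03074 = 0.8751
Step 3: BW = 50.6/(N * d/lambda) = 50.6/(117 * 0.8751) = 0.49

0.49 deg


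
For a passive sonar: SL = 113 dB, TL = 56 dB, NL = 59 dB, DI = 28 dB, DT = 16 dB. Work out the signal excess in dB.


SE = SL - TL - NL + DI - DT = 113 - 56 - 59 + 28 - 16 = 10

10 dB


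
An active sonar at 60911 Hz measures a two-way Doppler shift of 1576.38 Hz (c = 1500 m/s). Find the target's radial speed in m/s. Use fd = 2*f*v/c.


From fd = 2*f*v/c, v = c*fd/(2*f) = 1500 * 1576.38 / (2*60911) = 19.41

19.41 m/s


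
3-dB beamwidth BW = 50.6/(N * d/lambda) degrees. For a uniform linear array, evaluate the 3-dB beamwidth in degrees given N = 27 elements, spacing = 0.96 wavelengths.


BW = 50.6 / (27 * 0.96) = 50.6 / 25.92 = 1.95

1.95 deg


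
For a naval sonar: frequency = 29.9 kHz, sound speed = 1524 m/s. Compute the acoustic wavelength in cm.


lambda = c/f = 1524 / 29900 = 0.051 m = 5.1 cm

5.1 cm


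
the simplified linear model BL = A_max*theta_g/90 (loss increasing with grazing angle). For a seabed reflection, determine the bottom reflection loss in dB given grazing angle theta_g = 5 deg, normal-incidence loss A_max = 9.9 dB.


BL = A_max * theta_g / 90 = 9.9 * 5 / 90 = 0.55

0.55 dB


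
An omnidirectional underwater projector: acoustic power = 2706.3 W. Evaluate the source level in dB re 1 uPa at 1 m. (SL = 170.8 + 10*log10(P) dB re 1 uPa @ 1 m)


SL = 170.8 + 10*log10(2706.3) = 170.8 + 34.32 = 205.12

205.12 dB


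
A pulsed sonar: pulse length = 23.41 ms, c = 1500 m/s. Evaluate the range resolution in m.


17.5575 m


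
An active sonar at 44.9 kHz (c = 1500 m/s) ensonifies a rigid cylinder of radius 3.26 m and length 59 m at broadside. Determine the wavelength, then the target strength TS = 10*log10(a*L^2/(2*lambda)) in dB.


Step 1: lambda = c/f = 1500/44900 = 0.03341 m
Step 2: TS = 10*log10(a*L^2/(2*lambda)) = 10*log10(3.26*59^2/(2*0.03341)) = 52.3

52.3 dB


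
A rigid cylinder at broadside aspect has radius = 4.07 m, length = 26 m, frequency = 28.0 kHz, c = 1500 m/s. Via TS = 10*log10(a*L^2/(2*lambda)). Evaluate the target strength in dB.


44.1 dB


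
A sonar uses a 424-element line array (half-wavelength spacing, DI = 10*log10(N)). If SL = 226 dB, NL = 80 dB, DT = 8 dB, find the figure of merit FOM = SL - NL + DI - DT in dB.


164.27 dB


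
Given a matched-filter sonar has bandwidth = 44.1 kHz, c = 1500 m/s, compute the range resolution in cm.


1.7 cm


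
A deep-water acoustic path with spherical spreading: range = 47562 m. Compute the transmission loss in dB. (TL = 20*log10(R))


93.55 dB


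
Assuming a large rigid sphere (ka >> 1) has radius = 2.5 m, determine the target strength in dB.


TS = 10*log10(2.5^2 / 4) = 10*log10(1.5625) = 1.94

1.94 dB


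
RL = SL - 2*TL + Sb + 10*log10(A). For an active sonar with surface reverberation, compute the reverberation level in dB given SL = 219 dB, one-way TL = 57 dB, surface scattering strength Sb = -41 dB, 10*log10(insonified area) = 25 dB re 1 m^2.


RL = SL - 2*TL + Sb + 10*log10(A) = 219 - 2*57 + (-41) + 25 = 89

89 dB


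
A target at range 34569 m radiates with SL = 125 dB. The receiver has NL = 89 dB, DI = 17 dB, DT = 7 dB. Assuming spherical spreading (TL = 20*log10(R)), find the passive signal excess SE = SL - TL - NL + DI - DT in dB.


-44.77 dB


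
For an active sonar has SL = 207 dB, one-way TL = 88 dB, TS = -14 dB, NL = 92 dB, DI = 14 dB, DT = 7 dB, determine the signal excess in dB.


SE = SL - 2*TL + TS - NL + DI - DT = 207 - 2*88 + (-14) - 92 + 14 - 7 = -68

-68 dB


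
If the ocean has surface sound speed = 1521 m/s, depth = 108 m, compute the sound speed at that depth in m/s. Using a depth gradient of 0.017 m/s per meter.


1522.836 m/s


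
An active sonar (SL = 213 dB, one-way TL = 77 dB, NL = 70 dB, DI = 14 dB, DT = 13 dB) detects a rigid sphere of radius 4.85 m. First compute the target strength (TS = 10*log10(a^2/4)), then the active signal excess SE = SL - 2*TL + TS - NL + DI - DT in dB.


Step 1: TS = 10*log10(4.85^2/4) = 7.69 dB
Step 2: SE = SL - 2*TL + TS - NL + DI - DT = 213 - 2*77 + (7.69) - 70 + 14 - 13 = -2.31

-2.31 dB


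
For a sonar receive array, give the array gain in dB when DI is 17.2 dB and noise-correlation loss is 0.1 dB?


AG = DI - L_corr = 17.2 - 0.1 = 17.1

17.1 dB


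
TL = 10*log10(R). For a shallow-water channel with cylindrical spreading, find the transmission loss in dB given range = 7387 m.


TL = 10*log10(7387) = 38.68

38.68 dB


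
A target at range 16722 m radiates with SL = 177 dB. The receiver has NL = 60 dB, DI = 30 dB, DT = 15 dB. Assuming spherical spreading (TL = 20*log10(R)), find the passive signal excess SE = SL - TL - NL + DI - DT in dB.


Step 1: TL = 20*log10(16722) = 84.47 dB
Step 2: SE = 177 - 84.47 - 60 + 30 - 15 = 47.53

47.53 dB


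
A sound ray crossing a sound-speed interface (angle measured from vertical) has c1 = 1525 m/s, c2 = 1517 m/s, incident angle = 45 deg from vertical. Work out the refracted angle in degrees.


44.7 deg
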